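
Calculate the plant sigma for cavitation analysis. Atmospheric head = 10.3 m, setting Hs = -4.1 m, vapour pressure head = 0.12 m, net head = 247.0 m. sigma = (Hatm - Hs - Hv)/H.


sigma = (10.3 - (-4.1) - 0.12) / 247.0 = 0.0578


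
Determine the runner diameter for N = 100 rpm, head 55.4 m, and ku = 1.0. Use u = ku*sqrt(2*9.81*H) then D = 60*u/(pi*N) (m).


u = 1.0 * sqrt(2*9.81*55.4) = 32.9689 m/s
D = 60 * 32.9689 / (pi * 100) = 6.2966 m


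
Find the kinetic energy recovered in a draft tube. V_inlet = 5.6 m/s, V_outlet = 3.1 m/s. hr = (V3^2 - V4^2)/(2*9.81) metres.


hr = (5.6^2 - 3.1^2) / (2*9.81) = 1.1086 m


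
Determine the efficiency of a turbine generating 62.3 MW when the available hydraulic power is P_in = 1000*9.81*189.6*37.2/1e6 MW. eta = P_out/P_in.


P_in = 1000 * 9.81 * 189.6 * 37.2 / 1e6 = 69.1911 MW
eta = 62.3 / 69.1911 = 0.9004


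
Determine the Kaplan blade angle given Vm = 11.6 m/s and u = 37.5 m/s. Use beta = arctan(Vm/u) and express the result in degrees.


beta = arctan(11.6 / 37.5) = 17.1886 degrees


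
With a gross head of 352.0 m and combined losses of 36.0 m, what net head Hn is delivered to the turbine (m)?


Hn = 352.0 - 36.0 = 316.0000 m


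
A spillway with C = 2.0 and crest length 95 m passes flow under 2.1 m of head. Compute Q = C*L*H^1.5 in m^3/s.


Q = 2.0 * 95 * 2.1^1.5 = 578.2059 m^3/s


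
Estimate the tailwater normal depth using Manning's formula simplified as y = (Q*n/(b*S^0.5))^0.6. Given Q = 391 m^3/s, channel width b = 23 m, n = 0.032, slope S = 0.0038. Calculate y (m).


y = (391 * 0.032 / (23 * 0.0038^0.5))^0.6 = 3.6934 m


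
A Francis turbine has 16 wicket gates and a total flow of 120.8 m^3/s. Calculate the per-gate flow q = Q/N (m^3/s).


q = 120.8 / 16 = 7.5500 m^3/s


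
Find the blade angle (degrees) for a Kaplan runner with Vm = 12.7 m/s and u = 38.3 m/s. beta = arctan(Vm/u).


beta = arctan(12.7 / 38.3) = 18.3451 degrees


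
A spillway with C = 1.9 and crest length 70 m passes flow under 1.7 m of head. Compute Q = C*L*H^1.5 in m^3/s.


Q = 1.9 * 70 * 1.7^1.5 = 294.7983 m^3/s


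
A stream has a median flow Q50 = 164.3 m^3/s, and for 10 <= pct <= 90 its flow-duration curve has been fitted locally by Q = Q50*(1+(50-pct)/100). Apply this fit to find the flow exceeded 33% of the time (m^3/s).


Q = 164.3 * (1 + (50 - 33)/100) = 192.2310 m^3/s


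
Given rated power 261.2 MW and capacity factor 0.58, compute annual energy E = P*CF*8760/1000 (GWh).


E = 261.2 * 0.58 * 8760 / 1000 = 1327.1050 GWh


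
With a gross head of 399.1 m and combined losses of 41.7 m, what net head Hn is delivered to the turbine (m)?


Hn = 399.1 - 41.7 = 357.4000 m


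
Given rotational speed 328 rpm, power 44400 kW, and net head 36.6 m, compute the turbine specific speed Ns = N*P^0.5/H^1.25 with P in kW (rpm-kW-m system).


Ns = 328 * 44400^0.5 / 36.6^1.25 = 767.7397


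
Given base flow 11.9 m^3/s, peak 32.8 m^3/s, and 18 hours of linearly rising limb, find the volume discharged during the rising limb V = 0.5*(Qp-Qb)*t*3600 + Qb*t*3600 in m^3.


V = 0.5*(32.8 - 11.9)*18*3600 + 11.9*18*3600 = 1.4483e+06 m^3


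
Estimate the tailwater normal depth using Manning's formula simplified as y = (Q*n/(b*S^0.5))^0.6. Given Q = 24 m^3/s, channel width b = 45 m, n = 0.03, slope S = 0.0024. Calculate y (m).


y = (24 * 0.03 / (45 * 0.0024^0.5))^0.6 = 0.5110 m


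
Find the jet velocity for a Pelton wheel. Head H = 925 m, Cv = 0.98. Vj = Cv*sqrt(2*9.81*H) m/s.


Vj = 0.98 * sqrt(2*9.81*925) = 132.0220 m/s


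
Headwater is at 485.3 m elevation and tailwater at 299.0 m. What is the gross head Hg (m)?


Hg = 485.3 - 299.0 = 186.3000 m


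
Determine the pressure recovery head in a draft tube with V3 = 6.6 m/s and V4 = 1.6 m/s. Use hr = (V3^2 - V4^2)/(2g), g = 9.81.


hr = (6.6^2 - 1.6^2) / (2*9.81) = 2.0897 m


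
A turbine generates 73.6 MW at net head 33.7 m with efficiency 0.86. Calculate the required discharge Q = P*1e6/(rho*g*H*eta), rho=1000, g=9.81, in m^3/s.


Q = 73.6 * 1e6 / (1000 * 9.81 * 33.7 * 0.86) = 258.8692 m^3/s


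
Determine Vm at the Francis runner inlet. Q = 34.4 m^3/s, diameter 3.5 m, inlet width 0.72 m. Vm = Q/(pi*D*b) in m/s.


Vm = 34.4 / (pi * 3.5 * 0.72) = 4.3452 m/s


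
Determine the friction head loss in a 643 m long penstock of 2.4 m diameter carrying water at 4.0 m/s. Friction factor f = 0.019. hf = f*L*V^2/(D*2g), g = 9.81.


hf = 0.019 * 643 * 4.0^2 / (2.4 * 2 * 9.81) = 4.1512 m


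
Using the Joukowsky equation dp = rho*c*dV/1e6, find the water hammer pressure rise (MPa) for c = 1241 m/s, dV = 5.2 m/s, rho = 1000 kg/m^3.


dp = 1000 * 1241 * 5.2 / 1e6 = 6.4532 MPa


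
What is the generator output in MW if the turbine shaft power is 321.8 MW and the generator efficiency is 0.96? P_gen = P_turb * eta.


P_gen = 321.8 * 0.96 = 308.9280 MW


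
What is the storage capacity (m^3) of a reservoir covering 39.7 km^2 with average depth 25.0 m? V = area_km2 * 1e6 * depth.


V = 39.7 * 1e6 * 25.0 = 9.9250e+08 m^3


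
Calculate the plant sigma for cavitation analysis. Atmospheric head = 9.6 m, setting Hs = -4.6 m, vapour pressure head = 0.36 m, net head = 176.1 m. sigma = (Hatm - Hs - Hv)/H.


sigma = (9.6 - (-4.6) - 0.36) / 176.1 = 0.0786


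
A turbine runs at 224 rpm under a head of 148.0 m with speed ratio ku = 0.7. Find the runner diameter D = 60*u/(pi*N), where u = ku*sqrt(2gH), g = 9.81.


u = 0.7 * sqrt(2*9.81*148.0) = 37.7206 m/s
D = 60 * 37.7206 / (pi * 224) = 3.2161 m


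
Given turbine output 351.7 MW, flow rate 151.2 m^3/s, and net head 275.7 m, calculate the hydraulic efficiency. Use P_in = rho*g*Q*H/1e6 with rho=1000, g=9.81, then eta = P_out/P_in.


P_in = 1000 * 9.81 * 151.2 * 275.7 / 1e6 = 408.9381 MW
eta = 351.7 / 408.9381 = 0.8600


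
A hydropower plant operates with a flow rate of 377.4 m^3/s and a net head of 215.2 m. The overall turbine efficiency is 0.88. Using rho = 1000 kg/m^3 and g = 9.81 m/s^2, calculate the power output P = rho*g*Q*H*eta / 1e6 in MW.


P = 1000 * 9.81 * 377.4 * 215.2 * 0.88 / 1e6 = 701.1256 MW


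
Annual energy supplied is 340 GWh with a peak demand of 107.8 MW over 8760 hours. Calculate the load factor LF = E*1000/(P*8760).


LF = 340 * 1000 / (107.8 * 8760) = 0.3600


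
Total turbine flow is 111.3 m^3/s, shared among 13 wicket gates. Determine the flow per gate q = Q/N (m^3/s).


q = 111.3 / 13 = 8.5615 m^3/s


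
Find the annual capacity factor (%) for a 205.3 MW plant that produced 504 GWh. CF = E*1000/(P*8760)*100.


CF = 504 * 1000 / (205.3 * 8760) * 100 = 28.0245 %


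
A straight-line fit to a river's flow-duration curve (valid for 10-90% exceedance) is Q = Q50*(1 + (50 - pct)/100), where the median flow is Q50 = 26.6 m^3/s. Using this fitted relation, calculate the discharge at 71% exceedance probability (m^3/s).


Q = 26.6 * (1 + (50 - 71)/100) = 21.0140 m^3/s


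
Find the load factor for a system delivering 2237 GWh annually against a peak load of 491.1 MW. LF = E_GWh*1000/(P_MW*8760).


LF = 2237 * 1000 / (491.1 * 8760) = 0.5200


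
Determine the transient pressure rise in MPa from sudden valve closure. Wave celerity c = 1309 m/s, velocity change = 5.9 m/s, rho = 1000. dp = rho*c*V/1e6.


dp = 1000 * 1309 * 5.9 / 1e6 = 7.7231 MPa


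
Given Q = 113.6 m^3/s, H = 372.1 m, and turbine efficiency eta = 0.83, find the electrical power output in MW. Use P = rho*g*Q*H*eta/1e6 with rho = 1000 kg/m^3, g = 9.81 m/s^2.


P = 1000 * 9.81 * 113.6 * 372.1 * 0.83 / 1e6 = 344.1796 MW


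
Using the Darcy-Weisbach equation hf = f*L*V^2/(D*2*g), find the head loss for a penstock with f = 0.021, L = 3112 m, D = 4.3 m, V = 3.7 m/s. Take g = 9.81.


hf = 0.021 * 3112 * 3.7^2 / (4.3 * 2 * 9.81) = 10.6046 m


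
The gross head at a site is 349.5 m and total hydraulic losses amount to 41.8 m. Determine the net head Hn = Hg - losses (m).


Hn = 349.5 - 41.8 = 307.7000 m


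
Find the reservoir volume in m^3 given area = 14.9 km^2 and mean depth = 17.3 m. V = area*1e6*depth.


V = 14.9 * 1e6 * 17.3 = 2.5777e+08 m^3


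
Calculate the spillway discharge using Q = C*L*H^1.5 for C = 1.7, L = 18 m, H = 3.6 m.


Q = 1.7 * 18 * 3.6^1.5 = 209.0139 m^3/s


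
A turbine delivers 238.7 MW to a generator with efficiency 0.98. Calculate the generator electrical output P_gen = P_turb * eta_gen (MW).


P_gen = 238.7 * 0.98 = 233.9260 MW


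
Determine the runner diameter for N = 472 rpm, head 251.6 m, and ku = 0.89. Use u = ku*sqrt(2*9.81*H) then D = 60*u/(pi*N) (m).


u = 0.89 * sqrt(2*9.81*251.6) = 62.5309 m/s
D = 60 * 62.5309 / (pi * 472) = 2.5302 m


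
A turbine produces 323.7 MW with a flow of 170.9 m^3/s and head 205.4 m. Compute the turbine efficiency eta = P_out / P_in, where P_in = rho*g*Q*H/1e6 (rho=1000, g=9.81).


P_in = 1000 * 9.81 * 170.9 * 205.4 / 1e6 = 344.3591 MW
eta = 323.7 / 344.3591 = 0.9400


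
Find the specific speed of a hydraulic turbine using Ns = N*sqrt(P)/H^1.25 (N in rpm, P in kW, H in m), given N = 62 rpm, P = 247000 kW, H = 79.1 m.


Ns = 62 * 247000^0.5 / 79.1^1.25 = 130.6230


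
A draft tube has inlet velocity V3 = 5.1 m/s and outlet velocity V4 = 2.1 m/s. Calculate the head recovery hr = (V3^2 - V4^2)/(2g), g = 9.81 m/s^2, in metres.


hr = (5.1^2 - 2.1^2) / (2*9.81) = 1.1009 m


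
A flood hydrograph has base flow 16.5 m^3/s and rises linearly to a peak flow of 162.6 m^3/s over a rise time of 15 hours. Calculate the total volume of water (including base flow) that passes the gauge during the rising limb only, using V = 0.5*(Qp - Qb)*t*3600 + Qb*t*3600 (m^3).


V = 0.5*(162.6 - 16.5)*15*3600 + 16.5*15*3600 = 4.8357e+06 m^3


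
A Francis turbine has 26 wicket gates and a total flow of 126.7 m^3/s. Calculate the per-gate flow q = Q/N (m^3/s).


q = 126.7 / 26 = 4.8731 m^3/s


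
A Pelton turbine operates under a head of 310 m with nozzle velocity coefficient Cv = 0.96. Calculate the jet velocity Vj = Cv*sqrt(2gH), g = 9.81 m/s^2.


Vj = 0.96 * sqrt(2*9.81*310) = 74.8689 m/s


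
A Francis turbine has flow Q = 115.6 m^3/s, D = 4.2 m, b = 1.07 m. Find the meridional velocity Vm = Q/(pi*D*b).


Vm = 115.6 / (pi * 4.2 * 1.07) = 8.1879 m/s


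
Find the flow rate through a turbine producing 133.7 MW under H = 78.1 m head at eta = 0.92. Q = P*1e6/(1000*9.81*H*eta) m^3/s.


Q = 133.7 * 1e6 / (1000 * 9.81 * 78.1 * 0.92) = 189.6809 m^3/s


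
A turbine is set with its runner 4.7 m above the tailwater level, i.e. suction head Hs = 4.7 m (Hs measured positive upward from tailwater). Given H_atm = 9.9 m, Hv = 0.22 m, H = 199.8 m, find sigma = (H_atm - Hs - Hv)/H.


sigma = (9.9 - 4.7 - 0.22) / 199.8 = 0.0249


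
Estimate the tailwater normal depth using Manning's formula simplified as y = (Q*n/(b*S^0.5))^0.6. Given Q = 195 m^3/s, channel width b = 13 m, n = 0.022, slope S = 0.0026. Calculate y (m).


y = (195 * 0.022 / (13 * 0.0026^0.5))^0.6 = 3.0663 m


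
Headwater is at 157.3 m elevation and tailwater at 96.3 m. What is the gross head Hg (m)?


Hg = 157.3 - 96.3 = 61.0000 m


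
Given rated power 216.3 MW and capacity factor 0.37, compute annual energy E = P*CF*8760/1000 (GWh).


E = 216.3 * 0.37 * 8760 / 1000 = 701.0716 GWh


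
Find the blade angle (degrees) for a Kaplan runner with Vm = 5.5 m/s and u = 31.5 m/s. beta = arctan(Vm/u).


beta = arctan(5.5 / 31.5) = 9.9042 degrees


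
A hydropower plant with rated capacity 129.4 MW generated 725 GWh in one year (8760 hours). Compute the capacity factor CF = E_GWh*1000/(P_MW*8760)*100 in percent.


CF = 725 * 1000 / (129.4 * 8760) * 100 = 63.9587 %


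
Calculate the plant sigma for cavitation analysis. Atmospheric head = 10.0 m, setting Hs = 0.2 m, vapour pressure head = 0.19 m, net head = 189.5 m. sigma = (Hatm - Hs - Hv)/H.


sigma = (10.0 - 0.2 - 0.19) / 189.5 = 0.0507


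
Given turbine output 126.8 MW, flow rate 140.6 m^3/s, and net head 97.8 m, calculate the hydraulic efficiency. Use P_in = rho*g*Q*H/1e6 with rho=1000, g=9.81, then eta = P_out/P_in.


P_in = 1000 * 9.81 * 140.6 * 97.8 / 1e6 = 134.8942 MW
eta = 126.8 / 134.8942 = 0.9400


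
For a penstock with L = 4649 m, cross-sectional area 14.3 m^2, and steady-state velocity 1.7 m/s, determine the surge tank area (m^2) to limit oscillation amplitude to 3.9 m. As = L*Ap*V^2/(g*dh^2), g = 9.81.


As = 4649 * 14.3 * 1.7^2 / (9.81 * 3.9^2) = 1287.6422 m^2


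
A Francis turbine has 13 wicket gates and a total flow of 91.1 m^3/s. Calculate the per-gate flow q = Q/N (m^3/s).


q = 91.1 / 13 = 7.0077 m^3/s


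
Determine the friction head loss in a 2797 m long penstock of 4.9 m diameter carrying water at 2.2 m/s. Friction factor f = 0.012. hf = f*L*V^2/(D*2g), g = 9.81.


hf = 0.012 * 2797 * 2.2^2 / (4.9 * 2 * 9.81) = 1.6898 m


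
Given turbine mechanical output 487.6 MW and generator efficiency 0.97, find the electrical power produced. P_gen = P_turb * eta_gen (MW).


P_gen = 487.6 * 0.97 = 472.9720 MW


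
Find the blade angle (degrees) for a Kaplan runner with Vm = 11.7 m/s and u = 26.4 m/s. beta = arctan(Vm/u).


beta = arctan(11.7 / 26.4) = 23.9021 degrees


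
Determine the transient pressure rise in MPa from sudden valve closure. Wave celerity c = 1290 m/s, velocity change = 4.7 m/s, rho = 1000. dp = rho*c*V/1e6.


dp = 1000 * 1290 * 4.7 / 1e6 = 6.0630 MPa


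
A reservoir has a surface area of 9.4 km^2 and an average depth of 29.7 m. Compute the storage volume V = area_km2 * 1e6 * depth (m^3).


V = 9.4 * 1e6 * 29.7 = 2.7918e+08 m^3


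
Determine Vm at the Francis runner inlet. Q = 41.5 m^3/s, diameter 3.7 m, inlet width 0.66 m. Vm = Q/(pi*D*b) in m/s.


Vm = 41.5 / (pi * 3.7 * 0.66) = 5.4094 m/s


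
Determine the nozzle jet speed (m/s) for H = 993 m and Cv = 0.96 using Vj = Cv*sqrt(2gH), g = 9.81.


Vj = 0.96 * sqrt(2*9.81*993) = 133.9971 m/s


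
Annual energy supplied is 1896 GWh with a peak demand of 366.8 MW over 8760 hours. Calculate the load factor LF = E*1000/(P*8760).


LF = 1896 * 1000 / (366.8 * 8760) = 0.5901


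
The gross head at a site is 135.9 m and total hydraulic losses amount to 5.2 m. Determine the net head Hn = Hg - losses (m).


Hn = 135.9 - 5.2 = 130.7000 m


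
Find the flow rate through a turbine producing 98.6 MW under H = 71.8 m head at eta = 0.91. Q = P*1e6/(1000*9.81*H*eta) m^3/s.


Q = 98.6 * 1e6 / (1000 * 9.81 * 71.8 * 0.91) = 153.8304 m^3/s


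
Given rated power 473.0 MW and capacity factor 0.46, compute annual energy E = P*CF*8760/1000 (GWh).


E = 473.0 * 0.46 * 8760 / 1000 = 1906.0008 GWh


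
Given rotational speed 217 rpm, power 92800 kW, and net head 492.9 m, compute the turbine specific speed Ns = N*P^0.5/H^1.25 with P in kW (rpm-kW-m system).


Ns = 217 * 92800^0.5 / 492.9^1.25 = 28.4633


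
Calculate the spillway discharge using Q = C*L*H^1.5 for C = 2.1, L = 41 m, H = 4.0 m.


Q = 2.1 * 41 * 4.0^1.5 = 688.8000 m^3/s


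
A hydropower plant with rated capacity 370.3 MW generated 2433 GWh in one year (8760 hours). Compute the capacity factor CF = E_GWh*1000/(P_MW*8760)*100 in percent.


CF = 2433 * 1000 / (370.3 * 8760) * 100 = 75.0040 %


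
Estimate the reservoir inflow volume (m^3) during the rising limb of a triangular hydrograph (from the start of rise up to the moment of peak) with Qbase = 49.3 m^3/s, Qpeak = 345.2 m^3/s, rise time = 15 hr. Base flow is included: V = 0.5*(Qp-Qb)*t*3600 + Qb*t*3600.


V = 0.5*(345.2 - 49.3)*15*3600 + 49.3*15*3600 = 1.0652e+07 m^3


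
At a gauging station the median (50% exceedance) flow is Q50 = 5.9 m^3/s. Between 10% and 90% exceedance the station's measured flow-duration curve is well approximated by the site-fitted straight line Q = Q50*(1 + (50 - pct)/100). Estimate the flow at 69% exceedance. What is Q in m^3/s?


Q = 5.9 * (1 + (50 - 69)/100) = 4.7790 m^3/s


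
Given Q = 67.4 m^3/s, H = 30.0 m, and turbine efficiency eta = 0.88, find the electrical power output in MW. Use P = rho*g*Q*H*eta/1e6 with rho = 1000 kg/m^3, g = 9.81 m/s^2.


P = 1000 * 9.81 * 67.4 * 30.0 * 0.88 / 1e6 = 17.4555 MW


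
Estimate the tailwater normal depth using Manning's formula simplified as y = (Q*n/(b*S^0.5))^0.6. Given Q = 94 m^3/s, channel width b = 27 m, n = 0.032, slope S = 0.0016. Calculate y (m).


y = (94 * 0.032 / (27 * 0.0016^0.5))^0.6 = 1.8489 m


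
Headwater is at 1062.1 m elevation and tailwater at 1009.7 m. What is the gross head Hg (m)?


Hg = 1062.1 - 1009.7 = 52.4000 m


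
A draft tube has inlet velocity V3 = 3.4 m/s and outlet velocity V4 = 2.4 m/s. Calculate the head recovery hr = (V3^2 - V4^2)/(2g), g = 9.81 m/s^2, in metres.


hr = (3.4^2 - 2.4^2) / (2*9.81) = 0.2956 m


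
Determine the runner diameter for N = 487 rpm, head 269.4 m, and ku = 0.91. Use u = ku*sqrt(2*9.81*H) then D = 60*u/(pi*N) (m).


u = 0.91 * sqrt(2*9.81*269.4) = 66.1591 m/s
D = 60 * 66.1591 / (pi * 487) = 2.5946 m


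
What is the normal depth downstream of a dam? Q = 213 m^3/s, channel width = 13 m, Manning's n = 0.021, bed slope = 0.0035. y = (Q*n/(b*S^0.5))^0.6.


y = (213 * 0.021 / (13 * 0.0035^0.5))^0.6 = 2.8759 m


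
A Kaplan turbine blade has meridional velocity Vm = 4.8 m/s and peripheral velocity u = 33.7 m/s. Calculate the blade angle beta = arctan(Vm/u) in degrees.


beta = arctan(4.8 / 33.7) = 8.1063 degrees


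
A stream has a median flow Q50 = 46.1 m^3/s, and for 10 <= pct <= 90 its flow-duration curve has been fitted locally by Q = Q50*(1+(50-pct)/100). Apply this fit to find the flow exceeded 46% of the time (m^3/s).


Q = 46.1 * (1 + (50 - 46)/100) = 47.9440 m^3/s


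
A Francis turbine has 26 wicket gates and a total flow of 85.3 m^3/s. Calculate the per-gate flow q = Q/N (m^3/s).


q = 85.3 / 26 = 3.2808 m^3/s


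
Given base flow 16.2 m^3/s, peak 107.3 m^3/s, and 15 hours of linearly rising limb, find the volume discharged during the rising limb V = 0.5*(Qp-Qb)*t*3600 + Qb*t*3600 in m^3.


V = 0.5*(107.3 - 16.2)*15*3600 + 16.2*15*3600 = 3.3345e+06 m^3


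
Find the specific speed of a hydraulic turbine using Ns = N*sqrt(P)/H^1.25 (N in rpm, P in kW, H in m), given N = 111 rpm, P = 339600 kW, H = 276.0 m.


Ns = 111 * 339600^0.5 / 276.0^1.25 = 57.5003


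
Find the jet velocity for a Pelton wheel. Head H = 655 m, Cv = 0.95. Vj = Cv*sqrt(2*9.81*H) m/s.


Vj = 0.95 * sqrt(2*9.81*655) = 107.6946 m/s


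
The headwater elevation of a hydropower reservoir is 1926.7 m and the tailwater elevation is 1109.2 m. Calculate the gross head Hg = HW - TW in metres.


Hg = 1926.7 - 1109.2 = 817.5000 m


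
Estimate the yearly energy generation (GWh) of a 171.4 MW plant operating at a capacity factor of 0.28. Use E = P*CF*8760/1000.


E = 171.4 * 0.28 * 8760 / 1000 = 420.4099 GWh


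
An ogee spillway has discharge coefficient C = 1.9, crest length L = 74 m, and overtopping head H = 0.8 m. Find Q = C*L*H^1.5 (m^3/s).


Q = 1.9 * 74 * 0.8^1.5 = 100.6052 m^3/s


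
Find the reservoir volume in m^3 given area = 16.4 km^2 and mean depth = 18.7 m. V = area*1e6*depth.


V = 16.4 * 1e6 * 18.7 = 3.0668e+08 m^3


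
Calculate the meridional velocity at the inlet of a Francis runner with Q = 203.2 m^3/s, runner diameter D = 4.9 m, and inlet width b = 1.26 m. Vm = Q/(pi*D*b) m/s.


Vm = 203.2 / (pi * 4.9 * 1.26) = 10.4763 m/s


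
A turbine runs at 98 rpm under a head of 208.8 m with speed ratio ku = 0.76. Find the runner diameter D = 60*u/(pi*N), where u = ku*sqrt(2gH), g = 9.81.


u = 0.76 * sqrt(2*9.81*208.8) = 48.6439 m/s
D = 60 * 48.6439 / (pi * 98) = 9.4799 m


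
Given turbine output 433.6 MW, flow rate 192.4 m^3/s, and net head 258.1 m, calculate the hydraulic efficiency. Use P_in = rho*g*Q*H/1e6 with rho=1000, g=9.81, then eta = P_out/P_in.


P_in = 1000 * 9.81 * 192.4 * 258.1 / 1e6 = 487.1493 MW
eta = 433.6 / 487.1493 = 0.8901


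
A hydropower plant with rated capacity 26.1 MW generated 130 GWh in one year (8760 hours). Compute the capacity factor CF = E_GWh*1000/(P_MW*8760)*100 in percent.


CF = 130 * 1000 / (26.1 * 8760) * 100 = 56.8589 %


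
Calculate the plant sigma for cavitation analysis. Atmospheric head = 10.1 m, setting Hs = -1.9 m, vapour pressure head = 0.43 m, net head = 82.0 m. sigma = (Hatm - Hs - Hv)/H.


sigma = (10.1 - (-1.9) - 0.43) / 82.0 = 0.1411


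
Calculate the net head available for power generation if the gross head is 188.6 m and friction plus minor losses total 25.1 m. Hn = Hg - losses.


Hn = 188.6 - 25.1 = 163.5000 m


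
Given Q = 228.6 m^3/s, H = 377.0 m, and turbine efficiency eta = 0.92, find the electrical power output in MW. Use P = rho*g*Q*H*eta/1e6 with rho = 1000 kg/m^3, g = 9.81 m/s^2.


P = 1000 * 9.81 * 228.6 * 377.0 * 0.92 / 1e6 = 777.8116 MW


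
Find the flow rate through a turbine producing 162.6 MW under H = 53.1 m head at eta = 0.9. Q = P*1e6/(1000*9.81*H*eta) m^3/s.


Q = 162.6 * 1e6 / (1000 * 9.81 * 53.1 * 0.9) = 346.8283 m^3/s


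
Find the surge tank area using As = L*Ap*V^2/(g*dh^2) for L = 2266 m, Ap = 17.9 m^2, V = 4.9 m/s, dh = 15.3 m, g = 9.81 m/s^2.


As = 2266 * 17.9 * 4.9^2 / (9.81 * 15.3^2) = 424.0853 m^2


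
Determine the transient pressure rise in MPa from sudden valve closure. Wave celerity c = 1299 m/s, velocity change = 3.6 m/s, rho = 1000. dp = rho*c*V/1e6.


dp = 1000 * 1299 * 3.6 / 1e6 = 4.6764 MPa


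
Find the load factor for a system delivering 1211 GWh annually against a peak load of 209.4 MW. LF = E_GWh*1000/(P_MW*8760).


LF = 1211 * 1000 / (209.4 * 8760) = 0.6602


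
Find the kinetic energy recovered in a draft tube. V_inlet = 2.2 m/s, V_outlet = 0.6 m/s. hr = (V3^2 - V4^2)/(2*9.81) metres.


hr = (2.2^2 - 0.6^2) / (2*9.81) = 0.2283 m


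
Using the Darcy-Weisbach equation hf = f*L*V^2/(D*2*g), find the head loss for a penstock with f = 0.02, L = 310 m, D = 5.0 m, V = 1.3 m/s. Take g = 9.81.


hf = 0.02 * 310 * 1.3^2 / (5.0 * 2 * 9.81) = 0.1068 m


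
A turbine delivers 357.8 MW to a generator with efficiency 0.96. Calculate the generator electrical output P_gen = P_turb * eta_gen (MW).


P_gen = 357.8 * 0.96 = 343.4880 MW


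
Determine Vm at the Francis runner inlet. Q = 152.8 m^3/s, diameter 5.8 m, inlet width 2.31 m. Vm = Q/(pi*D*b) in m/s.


Vm = 152.8 / (pi * 5.8 * 2.31) = 3.6302 m/s


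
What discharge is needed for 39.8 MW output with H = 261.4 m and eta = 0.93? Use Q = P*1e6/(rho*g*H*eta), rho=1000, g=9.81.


Q = 39.8 * 1e6 / (1000 * 9.81 * 261.4 * 0.93) = 16.6888 m^3/s


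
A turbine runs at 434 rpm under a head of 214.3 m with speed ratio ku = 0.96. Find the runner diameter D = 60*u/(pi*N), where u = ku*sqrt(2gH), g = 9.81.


u = 0.96 * sqrt(2*9.81*214.3) = 62.2489 m/s
D = 60 * 62.2489 / (pi * 434) = 2.7393 m


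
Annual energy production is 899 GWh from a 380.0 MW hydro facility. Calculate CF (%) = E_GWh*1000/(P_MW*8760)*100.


CF = 899 * 1000 / (380.0 * 8760) * 100 = 27.0067 %


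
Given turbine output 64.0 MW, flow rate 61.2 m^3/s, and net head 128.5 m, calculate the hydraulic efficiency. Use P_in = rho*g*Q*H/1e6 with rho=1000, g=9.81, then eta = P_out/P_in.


P_in = 1000 * 9.81 * 61.2 * 128.5 / 1e6 = 77.1478 MW
eta = 64.0 / 77.1478 = 0.8296


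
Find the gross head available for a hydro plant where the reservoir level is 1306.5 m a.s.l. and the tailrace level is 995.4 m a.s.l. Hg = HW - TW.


Hg = 1306.5 - 995.4 = 311.1000 m


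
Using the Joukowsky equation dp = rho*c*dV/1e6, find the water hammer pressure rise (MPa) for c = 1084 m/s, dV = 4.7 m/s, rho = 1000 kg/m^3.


dp = 1000 * 1084 * 4.7 / 1e6 = 5.0948 MPa


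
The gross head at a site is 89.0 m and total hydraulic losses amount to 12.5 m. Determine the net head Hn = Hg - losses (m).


Hn = 89.0 - 12.5 = 76.5000 m


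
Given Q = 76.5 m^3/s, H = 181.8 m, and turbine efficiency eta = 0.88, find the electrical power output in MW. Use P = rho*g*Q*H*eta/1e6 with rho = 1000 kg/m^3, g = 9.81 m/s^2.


P = 1000 * 9.81 * 76.5 * 181.8 * 0.88 / 1e6 = 120.0624 MW


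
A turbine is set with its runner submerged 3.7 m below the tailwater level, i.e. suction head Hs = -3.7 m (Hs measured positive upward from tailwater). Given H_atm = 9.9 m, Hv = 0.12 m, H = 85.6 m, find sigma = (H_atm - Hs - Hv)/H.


sigma = (9.9 - (-3.7) - 0.12) / 85.6 = 0.1575


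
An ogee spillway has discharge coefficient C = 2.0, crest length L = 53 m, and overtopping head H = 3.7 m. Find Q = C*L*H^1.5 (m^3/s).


Q = 2.0 * 53 * 3.7^1.5 = 754.4118 m^3/s


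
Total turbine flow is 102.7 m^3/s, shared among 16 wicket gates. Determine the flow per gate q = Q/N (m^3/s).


q = 102.7 / 16 = 6.4188 m^3/s


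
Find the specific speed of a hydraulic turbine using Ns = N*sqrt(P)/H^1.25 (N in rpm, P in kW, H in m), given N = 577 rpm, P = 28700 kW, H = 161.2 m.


Ns = 577 * 28700^0.5 / 161.2^1.25 = 170.1808


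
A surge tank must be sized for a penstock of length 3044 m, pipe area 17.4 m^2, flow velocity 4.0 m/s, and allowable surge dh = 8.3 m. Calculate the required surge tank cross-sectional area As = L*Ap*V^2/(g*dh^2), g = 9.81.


As = 3044 * 17.4 * 4.0^2 / (9.81 * 8.3^2) = 1253.9744 m^2


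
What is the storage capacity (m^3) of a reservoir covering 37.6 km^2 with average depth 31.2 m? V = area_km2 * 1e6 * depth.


V = 37.6 * 1e6 * 31.2 = 1.1731e+09 m^3


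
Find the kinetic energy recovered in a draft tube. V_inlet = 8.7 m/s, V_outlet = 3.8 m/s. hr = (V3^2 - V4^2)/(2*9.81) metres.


hr = (8.7^2 - 3.8^2) / (2*9.81) = 3.1218 m


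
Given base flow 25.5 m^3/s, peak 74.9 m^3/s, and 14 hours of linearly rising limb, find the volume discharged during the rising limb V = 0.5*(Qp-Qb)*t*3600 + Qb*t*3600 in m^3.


V = 0.5*(74.9 - 25.5)*14*3600 + 25.5*14*3600 = 2.5301e+06 m^3


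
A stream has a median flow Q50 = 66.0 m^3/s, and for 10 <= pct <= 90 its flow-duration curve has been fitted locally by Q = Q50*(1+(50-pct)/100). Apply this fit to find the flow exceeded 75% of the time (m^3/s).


Q = 66.0 * (1 + (50 - 75)/100) = 49.5000 m^3/s


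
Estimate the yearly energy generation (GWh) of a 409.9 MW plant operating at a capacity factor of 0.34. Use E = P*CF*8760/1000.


E = 409.9 * 0.34 * 8760 / 1000 = 1220.8462 GWh


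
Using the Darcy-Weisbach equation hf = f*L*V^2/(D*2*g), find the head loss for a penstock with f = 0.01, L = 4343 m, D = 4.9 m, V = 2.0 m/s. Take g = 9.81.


hf = 0.01 * 4343 * 2.0^2 / (4.9 * 2 * 9.81) = 1.8070 m


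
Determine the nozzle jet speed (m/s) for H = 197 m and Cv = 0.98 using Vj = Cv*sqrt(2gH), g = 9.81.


Vj = 0.98 * sqrt(2*9.81*197) = 60.9268 m/s


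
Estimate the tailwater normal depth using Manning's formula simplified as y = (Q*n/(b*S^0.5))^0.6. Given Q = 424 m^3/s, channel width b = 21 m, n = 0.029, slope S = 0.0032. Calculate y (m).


y = (424 * 0.029 / (21 * 0.0032^0.5))^0.6 = 4.0643 m


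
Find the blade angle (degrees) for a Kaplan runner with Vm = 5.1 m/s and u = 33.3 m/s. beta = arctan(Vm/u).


beta = arctan(5.1 / 33.3) = 8.7074 degrees


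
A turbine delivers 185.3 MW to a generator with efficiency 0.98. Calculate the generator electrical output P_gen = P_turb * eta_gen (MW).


P_gen = 185.3 * 0.98 = 181.5940 MW


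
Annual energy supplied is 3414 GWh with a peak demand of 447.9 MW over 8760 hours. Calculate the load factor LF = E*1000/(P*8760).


LF = 3414 * 1000 / (447.9 * 8760) = 0.8701


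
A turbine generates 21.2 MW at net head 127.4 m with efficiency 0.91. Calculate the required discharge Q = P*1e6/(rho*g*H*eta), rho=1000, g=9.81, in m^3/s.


Q = 21.2 * 1e6 / (1000 * 9.81 * 127.4 * 0.91) = 18.6404 m^3/s


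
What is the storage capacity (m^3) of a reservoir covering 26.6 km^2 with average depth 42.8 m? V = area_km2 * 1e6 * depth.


V = 26.6 * 1e6 * 42.8 = 1.1385e+09 m^3


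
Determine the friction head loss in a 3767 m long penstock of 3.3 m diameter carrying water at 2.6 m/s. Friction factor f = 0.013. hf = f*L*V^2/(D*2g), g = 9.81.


hf = 0.013 * 3767 * 2.6^2 / (3.3 * 2 * 9.81) = 5.1130 m


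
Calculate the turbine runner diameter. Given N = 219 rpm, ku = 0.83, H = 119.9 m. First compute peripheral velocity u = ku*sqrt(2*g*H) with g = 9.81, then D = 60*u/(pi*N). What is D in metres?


u = 0.83 * sqrt(2*9.81*119.9) = 40.2566 m/s
D = 60 * 40.2566 / (pi * 219) = 3.5107 m


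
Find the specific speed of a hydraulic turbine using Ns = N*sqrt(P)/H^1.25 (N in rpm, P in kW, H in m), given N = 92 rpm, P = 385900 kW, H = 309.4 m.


Ns = 92 * 385900^0.5 / 309.4^1.25 = 44.0428


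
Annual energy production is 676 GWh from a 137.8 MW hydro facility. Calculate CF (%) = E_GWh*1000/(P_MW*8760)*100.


CF = 676 * 1000 / (137.8 * 8760) * 100 = 56.0007 %


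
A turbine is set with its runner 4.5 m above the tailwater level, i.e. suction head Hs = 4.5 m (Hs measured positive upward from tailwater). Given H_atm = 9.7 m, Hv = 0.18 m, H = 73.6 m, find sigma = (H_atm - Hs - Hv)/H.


sigma = (9.7 - 4.5 - 0.18) / 73.6 = 0.0682


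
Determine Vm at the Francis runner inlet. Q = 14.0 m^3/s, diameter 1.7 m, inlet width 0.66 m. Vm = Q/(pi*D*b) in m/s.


Vm = 14.0 / (pi * 1.7 * 0.66) = 3.9718 m/s


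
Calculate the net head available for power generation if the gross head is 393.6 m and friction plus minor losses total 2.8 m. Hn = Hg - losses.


Hn = 393.6 - 2.8 = 390.8000 m


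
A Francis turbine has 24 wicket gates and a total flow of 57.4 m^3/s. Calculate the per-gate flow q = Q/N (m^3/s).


q = 57.4 / 24 = 2.3917 m^3/s


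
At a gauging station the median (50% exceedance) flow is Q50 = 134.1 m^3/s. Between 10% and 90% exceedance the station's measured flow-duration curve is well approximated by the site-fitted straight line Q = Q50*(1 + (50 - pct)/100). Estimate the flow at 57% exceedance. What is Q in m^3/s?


Q = 134.1 * (1 + (50 - 57)/100) = 124.7130 m^3/s


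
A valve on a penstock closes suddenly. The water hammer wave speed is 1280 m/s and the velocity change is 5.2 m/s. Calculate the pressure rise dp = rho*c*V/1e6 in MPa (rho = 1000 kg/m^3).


dp = 1000 * 1280 * 5.2 / 1e6 = 6.6560 MPa


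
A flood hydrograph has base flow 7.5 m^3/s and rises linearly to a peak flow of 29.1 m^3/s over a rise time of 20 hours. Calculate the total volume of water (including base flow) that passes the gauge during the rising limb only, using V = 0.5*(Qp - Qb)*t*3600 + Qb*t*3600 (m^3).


V = 0.5*(29.1 - 7.5)*20*3600 + 7.5*20*3600 = 1.3176e+06 m^3


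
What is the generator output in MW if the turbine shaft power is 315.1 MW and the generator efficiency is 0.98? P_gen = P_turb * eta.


P_gen = 315.1 * 0.98 = 308.7980 MW


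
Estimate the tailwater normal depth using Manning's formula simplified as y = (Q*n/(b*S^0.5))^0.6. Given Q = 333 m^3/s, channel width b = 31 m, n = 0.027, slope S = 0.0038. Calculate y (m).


y = (333 * 0.027 / (31 * 0.0038^0.5))^0.6 = 2.5324 m


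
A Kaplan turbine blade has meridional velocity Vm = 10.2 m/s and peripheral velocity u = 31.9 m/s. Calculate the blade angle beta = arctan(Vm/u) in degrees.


beta = arctan(10.2 / 31.9) = 17.7316 degrees


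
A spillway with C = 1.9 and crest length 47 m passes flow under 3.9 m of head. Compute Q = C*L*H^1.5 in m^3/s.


Q = 1.9 * 47 * 3.9^1.5 = 687.7781 m^3/s


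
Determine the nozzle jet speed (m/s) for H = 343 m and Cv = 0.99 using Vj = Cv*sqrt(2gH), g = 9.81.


Vj = 0.99 * sqrt(2*9.81*343) = 81.2142 m/s


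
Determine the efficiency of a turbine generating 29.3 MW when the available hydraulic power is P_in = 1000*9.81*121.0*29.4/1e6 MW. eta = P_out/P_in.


P_in = 1000 * 9.81 * 121.0 * 29.4 / 1e6 = 34.8981 MW
eta = 29.3 / 34.8981 = 0.8396


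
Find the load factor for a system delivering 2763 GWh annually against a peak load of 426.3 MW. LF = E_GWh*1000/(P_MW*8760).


LF = 2763 * 1000 / (426.3 * 8760) = 0.7399


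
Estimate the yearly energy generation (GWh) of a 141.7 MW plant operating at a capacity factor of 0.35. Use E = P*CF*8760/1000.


E = 141.7 * 0.35 * 8760 / 1000 = 434.4522 GWh


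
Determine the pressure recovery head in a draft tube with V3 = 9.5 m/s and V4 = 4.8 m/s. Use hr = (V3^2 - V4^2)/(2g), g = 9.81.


hr = (9.5^2 - 4.8^2) / (2*9.81) = 3.4256 m


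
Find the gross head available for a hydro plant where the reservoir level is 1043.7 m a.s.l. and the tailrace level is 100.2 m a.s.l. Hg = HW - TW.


Hg = 1043.7 - 100.2 = 943.5000 m


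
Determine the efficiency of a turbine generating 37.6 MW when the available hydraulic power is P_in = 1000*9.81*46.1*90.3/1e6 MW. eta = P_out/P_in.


P_in = 1000 * 9.81 * 46.1 * 90.3 / 1e6 = 40.8374 MW
eta = 37.6 / 40.8374 = 0.9207


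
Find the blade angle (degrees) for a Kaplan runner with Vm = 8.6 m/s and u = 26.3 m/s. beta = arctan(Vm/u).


beta = arctan(8.6 / 26.3) = 18.1075 degrees


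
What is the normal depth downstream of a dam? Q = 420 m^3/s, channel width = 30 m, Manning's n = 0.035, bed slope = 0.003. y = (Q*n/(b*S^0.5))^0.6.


y = (420 * 0.035 / (30 * 0.003^0.5))^0.6 = 3.7238 m


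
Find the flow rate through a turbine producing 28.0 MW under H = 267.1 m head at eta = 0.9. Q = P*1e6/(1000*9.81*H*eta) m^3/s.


Q = 28.0 * 1e6 / (1000 * 9.81 * 267.1 * 0.9) = 11.8733 m^3/s


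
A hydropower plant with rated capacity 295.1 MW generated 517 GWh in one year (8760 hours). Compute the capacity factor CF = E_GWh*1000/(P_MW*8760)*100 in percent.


CF = 517 * 1000 / (295.1 * 8760) * 100 = 19.9994 %


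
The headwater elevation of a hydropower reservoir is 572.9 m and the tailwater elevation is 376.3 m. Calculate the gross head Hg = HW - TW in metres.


Hg = 572.9 - 376.3 = 196.6000 m


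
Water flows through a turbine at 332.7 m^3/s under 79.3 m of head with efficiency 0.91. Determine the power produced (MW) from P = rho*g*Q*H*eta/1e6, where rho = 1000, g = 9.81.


P = 1000 * 9.81 * 332.7 * 79.3 * 0.91 / 1e6 = 235.5247 MW


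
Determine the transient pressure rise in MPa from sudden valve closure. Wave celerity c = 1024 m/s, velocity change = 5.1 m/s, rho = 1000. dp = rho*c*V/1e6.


dp = 1000 * 1024 * 5.1 / 1e6 = 5.2224 MPa


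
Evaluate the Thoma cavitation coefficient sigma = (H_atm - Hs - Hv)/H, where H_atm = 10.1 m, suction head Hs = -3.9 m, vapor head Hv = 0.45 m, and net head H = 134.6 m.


sigma = (10.1 - (-3.9) - 0.45) / 134.6 = 0.1007


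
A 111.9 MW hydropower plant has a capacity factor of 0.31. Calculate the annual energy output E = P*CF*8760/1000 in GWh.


E = 111.9 * 0.31 * 8760 / 1000 = 303.8756 GWh


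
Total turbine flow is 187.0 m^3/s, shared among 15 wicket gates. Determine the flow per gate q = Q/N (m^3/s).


q = 187.0 / 15 = 12.4667 m^3/s


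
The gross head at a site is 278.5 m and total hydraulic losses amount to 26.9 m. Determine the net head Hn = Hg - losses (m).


Hn = 278.5 - 26.9 = 251.6000 m


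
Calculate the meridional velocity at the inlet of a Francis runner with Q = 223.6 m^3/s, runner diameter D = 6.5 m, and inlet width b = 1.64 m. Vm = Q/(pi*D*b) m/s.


Vm = 223.6 / (pi * 6.5 * 1.64) = 6.6767 m/s


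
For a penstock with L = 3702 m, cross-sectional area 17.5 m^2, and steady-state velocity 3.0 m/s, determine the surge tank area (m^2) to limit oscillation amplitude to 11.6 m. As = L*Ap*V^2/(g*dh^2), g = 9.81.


As = 3702 * 17.5 * 3.0^2 / (9.81 * 11.6^2) = 441.7047 m^2


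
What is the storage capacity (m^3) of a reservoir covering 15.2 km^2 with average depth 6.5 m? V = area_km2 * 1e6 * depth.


V = 15.2 * 1e6 * 6.5 = 9.8800e+07 m^3


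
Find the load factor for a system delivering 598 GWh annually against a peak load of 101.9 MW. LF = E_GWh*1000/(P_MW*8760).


LF = 598 * 1000 / (101.9 * 8760) = 0.6699


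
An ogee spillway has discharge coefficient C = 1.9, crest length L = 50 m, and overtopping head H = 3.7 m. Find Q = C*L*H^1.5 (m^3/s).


Q = 1.9 * 50 * 3.7^1.5 = 676.1237 m^3/s


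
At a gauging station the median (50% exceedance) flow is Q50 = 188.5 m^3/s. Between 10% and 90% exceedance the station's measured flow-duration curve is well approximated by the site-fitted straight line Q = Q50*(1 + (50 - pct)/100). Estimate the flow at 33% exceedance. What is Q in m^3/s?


Q = 188.5 * (1 + (50 - 33)/100) = 220.5450 m^3/s


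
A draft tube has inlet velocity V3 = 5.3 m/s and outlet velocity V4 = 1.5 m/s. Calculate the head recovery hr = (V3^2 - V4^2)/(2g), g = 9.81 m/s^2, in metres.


hr = (5.3^2 - 1.5^2) / (2*9.81) = 1.3170 m


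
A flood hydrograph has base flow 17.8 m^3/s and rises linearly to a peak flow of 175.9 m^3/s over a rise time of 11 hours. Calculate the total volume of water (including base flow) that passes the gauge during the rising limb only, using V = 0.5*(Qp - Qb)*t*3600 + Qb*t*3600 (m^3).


V = 0.5*(175.9 - 17.8)*11*3600 + 17.8*11*3600 = 3.8353e+06 m^3


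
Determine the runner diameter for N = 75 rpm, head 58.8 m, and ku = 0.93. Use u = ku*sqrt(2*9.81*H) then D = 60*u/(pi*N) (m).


u = 0.93 * sqrt(2*9.81*58.8) = 31.5879 m/s
D = 60 * 31.5879 / (pi * 75) = 8.0438 m


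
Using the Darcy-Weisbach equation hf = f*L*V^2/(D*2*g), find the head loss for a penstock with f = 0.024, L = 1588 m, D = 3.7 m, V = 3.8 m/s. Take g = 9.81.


hf = 0.024 * 1588 * 3.8^2 / (3.7 * 2 * 9.81) = 7.5810 m


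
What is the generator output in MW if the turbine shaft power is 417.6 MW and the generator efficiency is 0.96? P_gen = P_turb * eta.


P_gen = 417.6 * 0.96 = 400.8960 MW


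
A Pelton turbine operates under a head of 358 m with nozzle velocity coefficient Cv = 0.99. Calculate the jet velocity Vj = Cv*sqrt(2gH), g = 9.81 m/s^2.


Vj = 0.99 * sqrt(2*9.81*358) = 82.9710 m/s


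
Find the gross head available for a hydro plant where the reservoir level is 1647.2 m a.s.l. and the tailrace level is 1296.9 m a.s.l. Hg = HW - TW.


Hg = 1647.2 - 1296.9 = 350.3000 m


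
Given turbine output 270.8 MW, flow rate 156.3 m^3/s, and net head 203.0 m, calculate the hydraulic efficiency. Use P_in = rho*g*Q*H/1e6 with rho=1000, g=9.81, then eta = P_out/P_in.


P_in = 1000 * 9.81 * 156.3 * 203.0 / 1e6 = 311.2605 MW
eta = 270.8 / 311.2605 = 0.8700


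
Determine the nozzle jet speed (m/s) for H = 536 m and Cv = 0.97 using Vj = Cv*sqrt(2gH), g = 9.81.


Vj = 0.97 * sqrt(2*9.81*536) = 99.4726 m/s


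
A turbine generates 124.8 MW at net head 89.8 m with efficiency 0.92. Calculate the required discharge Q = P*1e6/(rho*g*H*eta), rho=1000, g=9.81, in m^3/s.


Q = 124.8 * 1e6 / (1000 * 9.81 * 89.8 * 0.92) = 153.9861 m^3/s


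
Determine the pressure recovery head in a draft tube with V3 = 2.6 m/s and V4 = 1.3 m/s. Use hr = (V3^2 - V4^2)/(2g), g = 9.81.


hr = (2.6^2 - 1.3^2) / (2*9.81) = 0.2584 m


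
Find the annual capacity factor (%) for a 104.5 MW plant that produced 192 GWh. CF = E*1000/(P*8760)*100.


CF = 192 * 1000 / (104.5 * 8760) * 100 = 20.9740 %


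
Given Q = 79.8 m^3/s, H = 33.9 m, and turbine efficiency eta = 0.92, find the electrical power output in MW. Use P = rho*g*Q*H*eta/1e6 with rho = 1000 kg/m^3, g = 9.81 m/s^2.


P = 1000 * 9.81 * 79.8 * 33.9 * 0.92 / 1e6 = 24.4152 MW


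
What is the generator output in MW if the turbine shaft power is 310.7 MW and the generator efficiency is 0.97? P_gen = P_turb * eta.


P_gen = 310.7 * 0.97 = 301.3790 MW


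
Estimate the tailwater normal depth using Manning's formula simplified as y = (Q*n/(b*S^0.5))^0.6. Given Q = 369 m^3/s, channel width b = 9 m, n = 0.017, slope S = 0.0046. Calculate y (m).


y = (369 * 0.017 / (9 * 0.0046^0.5))^0.6 = 4.0468 m
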